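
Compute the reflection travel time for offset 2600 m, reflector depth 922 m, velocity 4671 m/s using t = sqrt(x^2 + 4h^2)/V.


x^2 + 4h^2 = 2600^2 + 4*922^2 = 6760000 + 3400336 = 10160336
sqrt(10160336) = 3187.5282
t = 3187.5282 / 4671 = 0.6824 s

0.6824


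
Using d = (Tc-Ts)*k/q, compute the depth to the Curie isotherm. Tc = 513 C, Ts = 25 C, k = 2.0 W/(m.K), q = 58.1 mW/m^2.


T_Curie - T_surf = 513 - 25 = 488 C
Convert q to W/m^2: 58.1 mW/m^2 = 0.0581 W/m^2
d = 488 * 2.0 / 0.0581 = 16798.62 m

16798.62


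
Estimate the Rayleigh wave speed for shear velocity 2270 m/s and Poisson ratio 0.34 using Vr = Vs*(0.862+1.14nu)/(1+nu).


Numerator factor = 0.862 + 1.14*0.34 = 1.2496
Denominator = 1 + 0.34 = 1.34
Vr = 2270 * 1.2496 / 1.34 = 2116.86 m/s

2116.86


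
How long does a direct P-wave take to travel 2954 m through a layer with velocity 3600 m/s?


t = x / V
= 2954 / 3600
= 0.8206 s

0.8206


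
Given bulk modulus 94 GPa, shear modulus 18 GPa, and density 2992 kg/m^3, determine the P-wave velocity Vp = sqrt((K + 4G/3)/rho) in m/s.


First compute the effective modulus:
K + 4G/3 = 94e9 + 4*18e9/3 = 118000000000.0 Pa
Then divide by density:
118000000000.0 / 2992 = 39438502.6738 Pa/(kg/m^3)
Take the square root:
Vp = sqrt(39438502.6738) = 6280.01 m/s

6280.01


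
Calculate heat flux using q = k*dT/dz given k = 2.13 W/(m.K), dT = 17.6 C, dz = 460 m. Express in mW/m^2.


q = k * dT / dz * 1000
= 2.13 * 17.6 / 460 * 1000
= 0.081496 * 1000
= 81.4957 mW/m^2

81.4957


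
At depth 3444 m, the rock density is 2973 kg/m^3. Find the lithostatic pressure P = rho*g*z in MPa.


P = rho * g * z / 1e6
= 2973 * 9.81 * 3444 / 1e6
= 100444707.72 / 1e6
= 100.4447 MPa

100.4447


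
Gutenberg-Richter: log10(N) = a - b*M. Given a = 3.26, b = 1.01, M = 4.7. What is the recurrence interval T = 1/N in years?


log10(N) = 3.26 - 1.01*4.7 = -1.487
N = 10^-1.487 = 0.032584
T = 1/N = 1/0.032584 = 30.6902 years

30.6902


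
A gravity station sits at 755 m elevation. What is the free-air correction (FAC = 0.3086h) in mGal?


FAC = 0.3086 * h
= 0.3086 * 755
= 232.993 mGal

232.993


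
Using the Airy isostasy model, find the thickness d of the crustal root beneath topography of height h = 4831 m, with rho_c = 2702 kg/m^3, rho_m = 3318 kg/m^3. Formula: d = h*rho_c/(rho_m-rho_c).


rho_m - rho_c = 3318 - 2702 = 616
d = 4831 * 2702 / 616
= 13053362 / 616
= 21190.52 m

21190.52


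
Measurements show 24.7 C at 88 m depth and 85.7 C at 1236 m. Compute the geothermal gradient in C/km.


dT = 85.7 - 24.7 = 61.0 C
dz = 1236 - 88 = 1148 m
gradient = dT/dz * 1000 = 61.0/1148 * 1000 = 53.1359 C/km

53.1359


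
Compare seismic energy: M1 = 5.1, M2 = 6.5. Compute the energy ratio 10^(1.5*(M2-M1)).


M2 - M1 = 6.5 - 5.1 = 1.4
1.5 * 1.4 = 2.1
ratio = 10^2.1 = 125.89

125.89


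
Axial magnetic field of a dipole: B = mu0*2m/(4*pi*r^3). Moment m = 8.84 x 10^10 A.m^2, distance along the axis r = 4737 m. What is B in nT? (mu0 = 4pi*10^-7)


m = 8.84 x 10^10 = 88400000000 A.m^2
2m = 176800000000 A.m^2
r^3 = 4737^3 = 106294343553
B = (4pi*10^-7) * 176800000000 / (4*pi * 106294343553) * 1e9
= 222173.432462 / 1335734115297.02 * 1e9
= 166.3306 nT

166.3306


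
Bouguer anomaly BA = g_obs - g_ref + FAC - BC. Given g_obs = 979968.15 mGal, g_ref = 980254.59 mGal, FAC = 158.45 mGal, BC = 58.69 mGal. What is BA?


BA = g_obs - g_ref + FAC - BC
= 979968.15 - 980254.59 + 158.45 - 58.69
= -186.68 mGal

-186.68


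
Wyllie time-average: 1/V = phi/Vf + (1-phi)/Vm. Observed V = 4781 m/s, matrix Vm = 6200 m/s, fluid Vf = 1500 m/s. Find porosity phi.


1/V - 1/Vm = 1/4781 - 1/6200 = 4.787e-05
1/Vf - 1/Vm = 1/1500 - 1/6200 = 0.00050538
phi = 4.787e-05 / 0.00050538 = 0.0947

0.0947


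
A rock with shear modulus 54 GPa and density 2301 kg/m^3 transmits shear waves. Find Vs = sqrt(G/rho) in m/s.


Convert G to Pa: G = 54e9 Pa
Compute G/rho = 54e9 / 2301 = 23468057.3664
Vs = sqrt(23468057.3664) = 4844.38 m/s

4844.38


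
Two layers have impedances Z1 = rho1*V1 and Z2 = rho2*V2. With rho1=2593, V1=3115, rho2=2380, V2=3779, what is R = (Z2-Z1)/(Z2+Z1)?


Z1 = 2593 * 3115 = 8077195
Z2 = 2380 * 3779 = 8994020
R = (8994020 - 8077195) / (8994020 + 8077195) = 916825 / 17071215 = 0.0537

0.0537


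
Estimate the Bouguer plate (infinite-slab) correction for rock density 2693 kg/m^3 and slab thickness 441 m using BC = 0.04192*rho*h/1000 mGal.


BC = 0.04192 * rho * h / 1000
= 0.04192 * 2693 * 441 / 1000
= 49.7847 mGal

49.7847


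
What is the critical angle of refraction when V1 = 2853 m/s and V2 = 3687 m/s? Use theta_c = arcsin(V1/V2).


V1/V2 = 2853/3687 = 0.7738
theta_c = arcsin(0.7738) = 50.6963 degrees

50.6963


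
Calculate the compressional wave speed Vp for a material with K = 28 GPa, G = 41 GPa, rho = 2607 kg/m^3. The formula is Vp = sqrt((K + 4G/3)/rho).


First compute the effective modulus:
K + 4G/3 = 28e9 + 4*41e9/3 = 82666666666.67 Pa
Then divide by density:
82666666666.67 / 2607 = 31709500.0639 Pa/(kg/m^3)
Take the square root:
Vp = sqrt(31709500.0639) = 5631.12 m/s

5631.12


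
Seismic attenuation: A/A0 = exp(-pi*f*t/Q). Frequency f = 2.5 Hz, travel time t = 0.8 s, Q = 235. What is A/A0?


pi*f*t/Q = pi*2.5*0.8/235 = 0.026737
A/A0 = exp(-0.026737) = 0.973617

0.973617


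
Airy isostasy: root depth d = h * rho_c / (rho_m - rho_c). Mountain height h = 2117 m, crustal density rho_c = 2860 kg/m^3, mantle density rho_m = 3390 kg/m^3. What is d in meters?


rho_m - rho_c = 3390 - 2860 = 530
d = 2117 * 2860 / 530
= 6054620 / 530
= 11423.81 m

11423.81


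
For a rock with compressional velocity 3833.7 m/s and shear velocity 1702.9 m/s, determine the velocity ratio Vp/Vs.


Vp/Vs = 3833.7 / 1702.9
= 2.2513

2.2513


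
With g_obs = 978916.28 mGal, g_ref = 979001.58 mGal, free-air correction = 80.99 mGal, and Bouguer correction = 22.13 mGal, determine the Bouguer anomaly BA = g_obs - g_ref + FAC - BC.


BA = g_obs - g_ref + FAC - BC
= 978916.28 - 979001.58 + 80.99 - 22.13
= -26.44 mGal

-26.44


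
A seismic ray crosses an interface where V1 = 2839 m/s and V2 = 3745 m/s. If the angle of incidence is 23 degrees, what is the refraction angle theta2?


sin(theta1) = sin(23 deg) = 0.390731
sin(theta2) = V2/V1 * sin(theta1) = 3745/2839 * 0.390731 = 0.515424
theta2 = arcsin(0.515424) = 31.0258 degrees

31.0258


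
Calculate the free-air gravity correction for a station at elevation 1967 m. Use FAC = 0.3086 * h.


FAC = 0.3086 * h
= 0.3086 * 1967
= 607.0162 mGal

607.0162


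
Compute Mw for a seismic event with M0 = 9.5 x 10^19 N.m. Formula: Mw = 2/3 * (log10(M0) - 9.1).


log10(M0) = log10(9.5 x 10^19) = 19.9777
Mw = 2/3 * (19.9777 - 9.1)
= 2/3 * 10.8777
= 7.25

7.25


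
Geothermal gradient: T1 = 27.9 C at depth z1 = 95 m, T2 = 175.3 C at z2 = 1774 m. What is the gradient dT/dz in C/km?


dT = 175.3 - 27.9 = 147.4 C
dz = 1774 - 95 = 1679 m
gradient = dT/dz * 1000 = 147.4/1679 * 1000 = 87.7904 C/km

87.7904


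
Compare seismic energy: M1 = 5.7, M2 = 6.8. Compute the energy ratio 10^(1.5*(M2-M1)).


M2 - M1 = 6.8 - 5.7 = 1.1
1.5 * 1.1 = 1.65
ratio = 10^1.65 = 44.67

44.67


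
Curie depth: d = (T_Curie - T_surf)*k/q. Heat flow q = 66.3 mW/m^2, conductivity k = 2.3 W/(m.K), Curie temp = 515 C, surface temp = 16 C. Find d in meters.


T_Curie - T_surf = 515 - 16 = 499 C
Convert q to W/m^2: 66.3 mW/m^2 = 0.0663 W/m^2
d = 499 * 2.3 / 0.0663 = 17310.71 m

17310.71


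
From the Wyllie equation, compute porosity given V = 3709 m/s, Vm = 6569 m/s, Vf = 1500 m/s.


1/V - 1/Vm = 1/3709 - 1/6569 = 0.00011738
1/Vf - 1/Vm = 1/1500 - 1/6569 = 0.00051444
phi = 0.00011738 / 0.00051444 = 0.2282

0.2282


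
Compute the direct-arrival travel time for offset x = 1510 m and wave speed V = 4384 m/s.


t = x / V
= 1510 / 4384
= 0.3444 s

0.3444


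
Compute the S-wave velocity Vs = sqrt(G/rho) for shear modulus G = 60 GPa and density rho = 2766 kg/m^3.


Convert G to Pa: G = 60e9 Pa
Compute G/rho = 60e9 / 2766 = 21691973.9696
Vs = sqrt(21691973.9696) = 4657.46 m/s

4657.46


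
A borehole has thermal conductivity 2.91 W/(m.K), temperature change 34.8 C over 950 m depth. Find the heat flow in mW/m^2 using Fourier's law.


q = k * dT / dz * 1000
= 2.91 * 34.8 / 950 * 1000
= 0.106598 * 1000
= 106.5979 mW/m^2

106.5979


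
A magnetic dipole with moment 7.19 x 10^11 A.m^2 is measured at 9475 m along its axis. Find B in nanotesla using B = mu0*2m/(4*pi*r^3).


m = 7.19 x 10^11 = 719000000000 A.m^2
2m = 1438000000000 A.m^2
r^3 = 9475^3 = 850624046875
B = (4pi*10^-7) * 1438000000000 / (4*pi * 850624046875) * 1e9
= 1807044.094345 / 10689257026517.28 * 1e9
= 169.0524 nT

169.0524


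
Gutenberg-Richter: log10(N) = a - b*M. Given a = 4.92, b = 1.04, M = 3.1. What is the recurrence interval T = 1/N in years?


log10(N) = 4.92 - 1.04*3.1 = 1.696
N = 10^1.696 = 49.659232
T = 1/N = 1/49.659232 = 0.0201 years

0.0201


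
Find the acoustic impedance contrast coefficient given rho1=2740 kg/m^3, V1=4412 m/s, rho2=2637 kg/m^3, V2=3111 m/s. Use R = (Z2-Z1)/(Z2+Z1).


Z1 = 2740 * 4412 = 12088880
Z2 = 2637 * 3111 = 8203707
R = (8203707 - 12088880) / (8203707 + 12088880) = -3885173 / 20292587 = -0.1915

-0.1915


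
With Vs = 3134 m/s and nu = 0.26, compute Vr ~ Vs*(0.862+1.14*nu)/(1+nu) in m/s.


Numerator factor = 0.862 + 1.14*0.26 = 1.1584
Denominator = 1 + 0.26 = 1.26
Vr = 3134 * 1.1584 / 1.26 = 2881.29 m/s

2881.29


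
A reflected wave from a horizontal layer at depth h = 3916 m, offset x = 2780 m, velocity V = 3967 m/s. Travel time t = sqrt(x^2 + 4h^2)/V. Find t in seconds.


x^2 + 4h^2 = 2780^2 + 4*3916^2 = 7728400 + 61340224 = 69068624
sqrt(69068624) = 8310.7535
t = 8310.7535 / 3967 = 2.095 s

2.095


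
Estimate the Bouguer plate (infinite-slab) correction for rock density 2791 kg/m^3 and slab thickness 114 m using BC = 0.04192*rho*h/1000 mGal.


BC = 0.04192 * rho * h / 1000
= 0.04192 * 2791 * 114 / 1000
= 13.3379 mGal

13.3379


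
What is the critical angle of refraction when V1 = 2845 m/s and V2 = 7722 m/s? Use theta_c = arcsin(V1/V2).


V1/V2 = 2845/7722 = 0.368428
theta_c = arcsin(0.368428) = 21.6187 degrees

21.6187


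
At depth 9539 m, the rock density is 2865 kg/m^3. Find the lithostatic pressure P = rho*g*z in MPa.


P = rho * g * z / 1e6
= 2865 * 9.81 * 9539 / 1e6
= 268099795.35 / 1e6
= 268.0998 MPa

268.0998


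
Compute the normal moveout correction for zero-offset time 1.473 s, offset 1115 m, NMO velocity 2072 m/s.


x/Vnmo = 1115/2072 = 0.538127
(x/Vnmo)^2 = 0.289581
t0^2 = 2.169729
sqrt(2.169729 + 0.289581) = 1.568219
dt = 1.568219 - 1.473 = 0.095219

0.095219


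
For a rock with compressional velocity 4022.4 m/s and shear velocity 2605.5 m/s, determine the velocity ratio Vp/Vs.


Vp/Vs = 4022.4 / 2605.5
= 1.5438

1.5438


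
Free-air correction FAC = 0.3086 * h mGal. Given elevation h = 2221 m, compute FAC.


FAC = 0.3086 * h
= 0.3086 * 2221
= 685.4006 mGal

685.4006


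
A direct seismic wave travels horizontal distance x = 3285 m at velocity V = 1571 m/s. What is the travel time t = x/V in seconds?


t = x / V
= 3285 / 1571
= 2.091 s

2.091


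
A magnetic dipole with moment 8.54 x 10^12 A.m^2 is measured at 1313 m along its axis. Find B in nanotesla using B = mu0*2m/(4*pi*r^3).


m = 8.54 x 10^12 = 8540000000000 A.m^2
2m = 17080000000000 A.m^2
r^3 = 1313^3 = 2263571297
B = (4pi*10^-7) * 17080000000000 / (4*pi * 2263571297) * 1e9
= 21463361.009325 / 28444875830.13 * 1e9
= 754559.8419 nT

754559.8419


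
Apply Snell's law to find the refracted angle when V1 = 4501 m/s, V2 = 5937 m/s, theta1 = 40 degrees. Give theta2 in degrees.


sin(theta1) = sin(40 deg) = 0.642788
sin(theta2) = V2/V1 * sin(theta1) = 5937/4501 * 0.642788 = 0.847863
theta2 = arcsin(0.847863) = 57.98 degrees

57.98


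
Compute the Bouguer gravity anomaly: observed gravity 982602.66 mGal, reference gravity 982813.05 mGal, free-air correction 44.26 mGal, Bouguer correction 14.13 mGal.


BA = g_obs - g_ref + FAC - BC
= 982602.66 - 982813.05 + 44.26 - 14.13
= -180.26 mGal

-180.26


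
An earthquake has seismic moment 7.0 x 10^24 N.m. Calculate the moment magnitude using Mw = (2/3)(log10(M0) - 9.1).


log10(M0) = log10(7.0 x 10^24) = 24.8451
Mw = 2/3 * (24.8451 - 9.1)
= 2/3 * 15.7451
= 10.5

10.5


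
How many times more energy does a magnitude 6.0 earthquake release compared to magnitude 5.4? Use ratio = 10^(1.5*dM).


M2 - M1 = 6.0 - 5.4 = 0.6
1.5 * 0.6 = 0.9
ratio = 10^0.9 = 7.94

7.94


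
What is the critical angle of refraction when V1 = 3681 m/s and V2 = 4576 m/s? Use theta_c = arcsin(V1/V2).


V1/V2 = 3681/4576 = 0.804414
theta_c = arcsin(0.804414) = 53.5537 degrees

53.5537


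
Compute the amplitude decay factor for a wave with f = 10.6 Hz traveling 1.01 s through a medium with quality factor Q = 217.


pi*f*t/Q = pi*10.6*1.01/217 = 0.154995
A/A0 = exp(-0.154995) = 0.85642

0.85642


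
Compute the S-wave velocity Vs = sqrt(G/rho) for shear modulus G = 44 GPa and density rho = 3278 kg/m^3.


Convert G to Pa: G = 44e9 Pa
Compute G/rho = 44e9 / 3278 = 13422818.7919
Vs = sqrt(13422818.7919) = 3663.72 m/s

3663.72


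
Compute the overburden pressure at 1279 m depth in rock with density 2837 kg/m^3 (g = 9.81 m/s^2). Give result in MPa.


P = rho * g * z / 1e6
= 2837 * 9.81 * 1279 / 1e6
= 35595810.63 / 1e6
= 35.5958 MPa

35.5958


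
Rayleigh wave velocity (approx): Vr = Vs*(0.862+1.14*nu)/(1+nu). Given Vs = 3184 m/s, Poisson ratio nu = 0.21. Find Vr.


Numerator factor = 0.862 + 1.14*0.21 = 1.1014
Denominator = 1 + 0.21 = 1.21
Vr = 3184 * 1.1014 / 1.21 = 2898.23 m/s

2898.23


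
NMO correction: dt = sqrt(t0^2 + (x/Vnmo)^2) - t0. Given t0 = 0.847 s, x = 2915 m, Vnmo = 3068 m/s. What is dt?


x/Vnmo = 2915/3068 = 0.95013
(x/Vnmo)^2 = 0.902748
t0^2 = 0.717409
sqrt(0.717409 + 0.902748) = 1.272854
dt = 1.272854 - 0.847 = 0.425854

0.425854


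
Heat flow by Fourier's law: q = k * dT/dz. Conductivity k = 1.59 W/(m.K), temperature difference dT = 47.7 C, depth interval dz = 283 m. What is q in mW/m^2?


q = k * dT / dz * 1000
= 1.59 * 47.7 / 283 * 1000
= 0.267996 * 1000
= 267.9965 mW/m^2

267.9965


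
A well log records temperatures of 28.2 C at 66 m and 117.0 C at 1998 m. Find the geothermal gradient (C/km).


dT = 117.0 - 28.2 = 88.8 C
dz = 1998 - 66 = 1932 m
gradient = dT/dz * 1000 = 88.8/1932 * 1000 = 45.9627 C/km

45.9627


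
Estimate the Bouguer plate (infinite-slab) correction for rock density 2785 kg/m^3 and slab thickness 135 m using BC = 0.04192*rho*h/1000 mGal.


BC = 0.04192 * rho * h / 1000
= 0.04192 * 2785 * 135 / 1000
= 15.7609 mGal

15.7609


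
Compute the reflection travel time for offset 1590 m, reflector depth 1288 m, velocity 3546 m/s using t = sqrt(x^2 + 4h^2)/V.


x^2 + 4h^2 = 1590^2 + 4*1288^2 = 2528100 + 6635776 = 9163876
sqrt(9163876) = 3027.1895
t = 3027.1895 / 3546 = 0.8537 s

0.8537


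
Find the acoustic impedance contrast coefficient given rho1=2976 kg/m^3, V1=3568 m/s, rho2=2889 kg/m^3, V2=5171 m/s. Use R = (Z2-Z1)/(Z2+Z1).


Z1 = 2976 * 3568 = 10618368
Z2 = 2889 * 5171 = 14939019
R = (14939019 - 10618368) / (14939019 + 10618368) = 4320651 / 25557387 = 0.1691

0.1691


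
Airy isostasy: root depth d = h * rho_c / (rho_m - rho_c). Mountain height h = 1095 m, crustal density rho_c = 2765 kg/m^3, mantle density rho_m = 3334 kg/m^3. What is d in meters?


rho_m - rho_c = 3334 - 2765 = 569
d = 1095 * 2765 / 569
= 3027675 / 569
= 5321.05 m

5321.05


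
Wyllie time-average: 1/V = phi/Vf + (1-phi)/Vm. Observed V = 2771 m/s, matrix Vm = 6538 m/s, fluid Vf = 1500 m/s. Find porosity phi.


1/V - 1/Vm = 1/2771 - 1/6538 = 0.00020793
1/Vf - 1/Vm = 1/1500 - 1/6538 = 0.00051371
phi = 0.00020793 / 0.00051371 = 0.4048

0.4048


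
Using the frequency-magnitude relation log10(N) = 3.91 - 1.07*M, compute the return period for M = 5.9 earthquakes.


log10(N) = 3.91 - 1.07*5.9 = -2.403
N = 10^-2.403 = 0.003954
T = 1/N = 1/0.003954 = 252.9298 years

252.9298


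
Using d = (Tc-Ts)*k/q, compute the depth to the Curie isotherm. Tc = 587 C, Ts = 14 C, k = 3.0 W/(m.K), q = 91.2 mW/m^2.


T_Curie - T_surf = 587 - 14 = 573 C
Convert q to W/m^2: 91.2 mW/m^2 = 0.0912 W/m^2
d = 573 * 3.0 / 0.0912 = 18848.68 m

18848.68


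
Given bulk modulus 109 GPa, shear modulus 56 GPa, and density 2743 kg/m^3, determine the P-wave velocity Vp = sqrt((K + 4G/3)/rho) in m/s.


First compute the effective modulus:
K + 4G/3 = 109e9 + 4*56e9/3 = 183666666666.67 Pa
Then divide by density:
183666666666.67 / 2743 = 66958318.1432 Pa/(kg/m^3)
Take the square root:
Vp = sqrt(66958318.1432) = 8182.81 m/s

8182.81


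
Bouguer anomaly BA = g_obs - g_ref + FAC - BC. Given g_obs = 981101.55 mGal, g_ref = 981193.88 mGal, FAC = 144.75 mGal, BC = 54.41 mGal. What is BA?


BA = g_obs - g_ref + FAC - BC
= 981101.55 - 981193.88 + 144.75 - 54.41
= -1.99 mGal

-1.99


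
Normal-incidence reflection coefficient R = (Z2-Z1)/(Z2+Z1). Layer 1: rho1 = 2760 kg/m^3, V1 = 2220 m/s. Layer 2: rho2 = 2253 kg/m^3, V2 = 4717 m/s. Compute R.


Z1 = 2760 * 2220 = 6127200
Z2 = 2253 * 4717 = 10627401
R = (10627401 - 6127200) / (10627401 + 6127200) = 4500201 / 16754601 = 0.2686

0.2686


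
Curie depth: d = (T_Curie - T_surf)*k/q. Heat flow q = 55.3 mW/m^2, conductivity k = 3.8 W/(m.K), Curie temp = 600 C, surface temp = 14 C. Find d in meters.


T_Curie - T_surf = 600 - 14 = 586 C
Convert q to W/m^2: 55.3 mW/m^2 = 0.0553 W/m^2
d = 586 * 3.8 / 0.0553 = 40267.63 m

40267.63


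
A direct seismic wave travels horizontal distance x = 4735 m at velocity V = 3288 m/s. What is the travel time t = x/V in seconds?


t = x / V
= 4735 / 3288
= 1.4401 s

1.4401


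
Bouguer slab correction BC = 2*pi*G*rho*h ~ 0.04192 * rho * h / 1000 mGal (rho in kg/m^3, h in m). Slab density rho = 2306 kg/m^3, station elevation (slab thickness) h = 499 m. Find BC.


BC = 0.04192 * rho * h / 1000
= 0.04192 * 2306 * 499 / 1000
= 48.2371 mGal

48.2371


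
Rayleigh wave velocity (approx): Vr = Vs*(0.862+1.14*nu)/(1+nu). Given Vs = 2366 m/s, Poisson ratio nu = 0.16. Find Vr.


Numerator factor = 0.862 + 1.14*0.16 = 1.0444
Denominator = 1 + 0.16 = 1.16
Vr = 2366 * 1.0444 / 1.16 = 2130.22 m/s

2130.22


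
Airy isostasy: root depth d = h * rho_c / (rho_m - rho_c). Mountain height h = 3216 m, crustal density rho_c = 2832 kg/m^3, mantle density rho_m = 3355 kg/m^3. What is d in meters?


rho_m - rho_c = 3355 - 2832 = 523
d = 3216 * 2832 / 523
= 9107712 / 523
= 17414.36 m

17414.36


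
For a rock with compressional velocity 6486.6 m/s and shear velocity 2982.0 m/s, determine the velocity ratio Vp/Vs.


Vp/Vs = 6486.6 / 2982.0
= 2.1753

2.1753


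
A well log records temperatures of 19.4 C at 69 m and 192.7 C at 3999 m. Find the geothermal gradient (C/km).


dT = 192.7 - 19.4 = 173.3 C
dz = 3999 - 69 = 3930 m
gradient = dT/dz * 1000 = 173.3/3930 * 1000 = 44.0967 C/km

44.0967


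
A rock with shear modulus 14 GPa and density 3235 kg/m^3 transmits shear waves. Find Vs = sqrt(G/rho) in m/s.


Convert G to Pa: G = 14e9 Pa
Compute G/rho = 14e9 / 3235 = 4327666.1515
Vs = sqrt(4327666.1515) = 2080.3 m/s

2080.3


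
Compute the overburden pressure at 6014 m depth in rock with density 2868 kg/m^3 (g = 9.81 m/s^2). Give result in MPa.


P = rho * g * z / 1e6
= 2868 * 9.81 * 6014 / 1e6
= 169204371.12 / 1e6
= 169.2044 MPa

169.2044


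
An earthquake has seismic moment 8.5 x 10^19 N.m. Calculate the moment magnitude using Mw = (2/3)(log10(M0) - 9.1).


log10(M0) = log10(8.5 x 10^19) = 19.9294
Mw = 2/3 * (19.9294 - 9.1)
= 2/3 * 10.8294
= 7.22

7.22


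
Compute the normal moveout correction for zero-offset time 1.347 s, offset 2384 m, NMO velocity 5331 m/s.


x/Vnmo = 2384/5331 = 0.447196
(x/Vnmo)^2 = 0.199984
t0^2 = 1.814409
sqrt(1.814409 + 0.199984) = 1.419293
dt = 1.419293 - 1.347 = 0.072293

0.072293


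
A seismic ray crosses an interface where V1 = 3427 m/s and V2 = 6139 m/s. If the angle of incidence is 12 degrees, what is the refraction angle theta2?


sin(theta1) = sin(12 deg) = 0.207912
sin(theta2) = V2/V1 * sin(theta1) = 6139/3427 * 0.207912 = 0.372445
theta2 = arcsin(0.372445) = 21.8665 degrees

21.8665


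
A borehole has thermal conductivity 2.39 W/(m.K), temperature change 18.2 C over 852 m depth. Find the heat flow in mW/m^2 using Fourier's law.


q = k * dT / dz * 1000
= 2.39 * 18.2 / 852 * 1000
= 0.051054 * 1000
= 51.054 mW/m^2

51.054


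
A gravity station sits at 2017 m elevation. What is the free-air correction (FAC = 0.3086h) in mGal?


FAC = 0.3086 * h
= 0.3086 * 2017
= 622.4462 mGal

622.4462


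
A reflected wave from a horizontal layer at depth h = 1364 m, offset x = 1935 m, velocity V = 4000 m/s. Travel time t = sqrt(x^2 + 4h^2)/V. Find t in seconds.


x^2 + 4h^2 = 1935^2 + 4*1364^2 = 3744225 + 7441984 = 11186209
sqrt(11186209) = 3344.579
t = 3344.579 / 4000 = 0.8361 s

0.8361


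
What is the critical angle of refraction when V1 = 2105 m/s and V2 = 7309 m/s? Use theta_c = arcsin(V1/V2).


V1/V2 = 2105/7309 = 0.288001
theta_c = arcsin(0.288001) = 16.7383 degrees

16.7383


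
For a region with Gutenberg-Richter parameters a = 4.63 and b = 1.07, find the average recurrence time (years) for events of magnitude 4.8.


log10(N) = 4.63 - 1.07*4.8 = -0.506
N = 10^-0.506 = 0.311889
T = 1/N = 1/0.311889 = 3.2063 years

3.2063


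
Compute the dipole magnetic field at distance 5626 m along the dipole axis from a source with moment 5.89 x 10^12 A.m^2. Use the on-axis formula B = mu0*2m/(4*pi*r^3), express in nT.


m = 5.89 x 10^12 = 5890000000000 A.m^2
2m = 11780000000000 A.m^2
r^3 = 5626^3 = 178073454376
B = (4pi*10^-7) * 11780000000000 / (4*pi * 178073454376) * 1e9
= 14803184.583715 / 2237737024268.0 * 1e9
= 6615.2476 nT

6615.2476


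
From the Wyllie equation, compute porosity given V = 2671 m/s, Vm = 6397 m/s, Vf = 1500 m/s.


1/V - 1/Vm = 1/2671 - 1/6397 = 0.00021807
1/Vf - 1/Vm = 1/1500 - 1/6397 = 0.00051034
phi = 0.00021807 / 0.00051034 = 0.4273

0.4273


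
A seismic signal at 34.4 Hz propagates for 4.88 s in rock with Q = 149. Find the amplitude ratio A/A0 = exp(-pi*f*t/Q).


pi*f*t/Q = pi*34.4*4.88/149 = 3.5395
A/A0 = exp(-3.5395) = 0.029028

0.029028


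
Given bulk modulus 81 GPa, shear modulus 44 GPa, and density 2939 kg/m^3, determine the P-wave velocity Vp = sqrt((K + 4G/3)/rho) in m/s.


First compute the effective modulus:
K + 4G/3 = 81e9 + 4*44e9/3 = 139666666666.67 Pa
Then divide by density:
139666666666.67 / 2939 = 47521832.823 Pa/(kg/m^3)
Take the square root:
Vp = sqrt(47521832.823) = 6893.61 m/s

6893.61


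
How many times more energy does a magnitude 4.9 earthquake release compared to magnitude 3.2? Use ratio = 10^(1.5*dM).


M2 - M1 = 4.9 - 3.2 = 1.7
1.5 * 1.7 = 2.55
ratio = 10^2.55 = 354.81

354.81


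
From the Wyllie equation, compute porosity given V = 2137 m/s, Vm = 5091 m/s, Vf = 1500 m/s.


1/V - 1/Vm = 1/2137 - 1/5091 = 0.00027152
1/Vf - 1/Vm = 1/1500 - 1/5091 = 0.00047024
phi = 0.00027152 / 0.00047024 = 0.5774

0.5774


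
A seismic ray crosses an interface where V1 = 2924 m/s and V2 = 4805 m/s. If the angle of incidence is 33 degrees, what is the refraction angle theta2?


sin(theta1) = sin(33 deg) = 0.544639
sin(theta2) = V2/V1 * sin(theta1) = 4805/2924 * 0.544639 = 0.895004
theta2 = arcsin(0.895004) = 63.5089 degrees

63.5089


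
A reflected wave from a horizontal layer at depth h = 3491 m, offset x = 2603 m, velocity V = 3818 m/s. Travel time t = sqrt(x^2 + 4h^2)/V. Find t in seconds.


x^2 + 4h^2 = 2603^2 + 4*3491^2 = 6775609 + 48748324 = 55523933
sqrt(55523933) = 7451.4383
t = 7451.4383 / 3818 = 1.9517 s

1.9517


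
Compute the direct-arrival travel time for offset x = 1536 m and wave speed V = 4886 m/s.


t = x / V
= 1536 / 4886
= 0.3144 s

0.3144


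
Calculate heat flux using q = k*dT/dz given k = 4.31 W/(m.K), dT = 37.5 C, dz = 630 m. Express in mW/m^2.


q = k * dT / dz * 1000
= 4.31 * 37.5 / 630 * 1000
= 0.256548 * 1000
= 256.5476 mW/m^2

256.5476


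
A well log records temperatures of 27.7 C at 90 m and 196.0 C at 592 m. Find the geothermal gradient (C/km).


dT = 196.0 - 27.7 = 168.3 C
dz = 592 - 90 = 502 m
gradient = dT/dz * 1000 = 168.3/502 * 1000 = 335.259 C/km

335.259


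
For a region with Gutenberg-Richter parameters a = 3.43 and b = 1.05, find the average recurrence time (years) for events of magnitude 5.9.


log10(N) = 3.43 - 1.05*5.9 = -2.765
N = 10^-2.765 = 0.001718
T = 1/N = 1/0.001718 = 582.1032 years

582.1032


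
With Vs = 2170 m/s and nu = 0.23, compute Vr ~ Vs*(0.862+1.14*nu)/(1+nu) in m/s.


Numerator factor = 0.862 + 1.14*0.23 = 1.1242
Denominator = 1 + 0.23 = 1.23
Vr = 2170 * 1.1242 / 1.23 = 1983.34 m/s

1983.34


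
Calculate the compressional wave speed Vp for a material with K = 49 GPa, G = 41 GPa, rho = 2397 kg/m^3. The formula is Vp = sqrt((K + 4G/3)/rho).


First compute the effective modulus:
K + 4G/3 = 49e9 + 4*41e9/3 = 103666666666.67 Pa
Then divide by density:
103666666666.67 / 2397 = 43248505.0758 Pa/(kg/m^3)
Take the square root:
Vp = sqrt(43248505.0758) = 6576.36 m/s

6576.36


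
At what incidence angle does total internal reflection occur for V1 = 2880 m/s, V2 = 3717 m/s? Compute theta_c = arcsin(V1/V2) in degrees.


V1/V2 = 2880/3717 = 0.774818
theta_c = arcsin(0.774818) = 50.7886 degrees

50.7886


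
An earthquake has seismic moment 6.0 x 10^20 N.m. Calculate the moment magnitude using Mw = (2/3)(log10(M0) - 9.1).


log10(M0) = log10(6.0 x 10^20) = 20.7782
Mw = 2/3 * (20.7782 - 9.1)
= 2/3 * 11.6782
= 7.79

7.79


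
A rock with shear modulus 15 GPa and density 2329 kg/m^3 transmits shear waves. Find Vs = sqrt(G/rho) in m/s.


Convert G to Pa: G = 15e9 Pa
Compute G/rho = 15e9 / 2329 = 6440532.4173
Vs = sqrt(6440532.4173) = 2537.82 m/s

2537.82


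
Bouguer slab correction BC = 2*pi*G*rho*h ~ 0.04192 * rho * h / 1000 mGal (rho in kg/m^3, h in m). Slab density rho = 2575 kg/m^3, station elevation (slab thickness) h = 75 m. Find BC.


BC = 0.04192 * rho * h / 1000
= 0.04192 * 2575 * 75 / 1000
= 8.0958 mGal

8.0958


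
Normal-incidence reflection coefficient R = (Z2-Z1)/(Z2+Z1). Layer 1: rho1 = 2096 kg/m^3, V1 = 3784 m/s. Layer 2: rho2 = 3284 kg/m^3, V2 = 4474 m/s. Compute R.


Z1 = 2096 * 3784 = 7931264
Z2 = 3284 * 4474 = 14692616
R = (14692616 - 7931264) / (14692616 + 7931264) = 6761352 / 22623880 = 0.2989

0.2989


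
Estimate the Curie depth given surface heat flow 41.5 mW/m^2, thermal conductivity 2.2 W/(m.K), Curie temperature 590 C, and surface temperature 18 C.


T_Curie - T_surf = 590 - 18 = 572 C
Convert q to W/m^2: 41.5 mW/m^2 = 0.0415 W/m^2
d = 572 * 2.2 / 0.0415 = 30322.89 m

30322.89


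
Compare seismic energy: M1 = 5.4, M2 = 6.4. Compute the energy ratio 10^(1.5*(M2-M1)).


M2 - M1 = 6.4 - 5.4 = 1.0
1.5 * 1.0 = 1.5
ratio = 10^1.5 = 31.62

31.62


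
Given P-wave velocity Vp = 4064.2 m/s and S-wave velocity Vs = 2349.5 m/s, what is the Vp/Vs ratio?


Vp/Vs = 4064.2 / 2349.5
= 1.7298

1.7298


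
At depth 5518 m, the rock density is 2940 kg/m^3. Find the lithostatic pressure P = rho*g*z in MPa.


P = rho * g * z / 1e6
= 2940 * 9.81 * 5518 / 1e6
= 159146845.2 / 1e6
= 159.1468 MPa

159.1468


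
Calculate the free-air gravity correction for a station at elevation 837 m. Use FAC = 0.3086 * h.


FAC = 0.3086 * h
= 0.3086 * 837
= 258.2982 mGal

258.2982


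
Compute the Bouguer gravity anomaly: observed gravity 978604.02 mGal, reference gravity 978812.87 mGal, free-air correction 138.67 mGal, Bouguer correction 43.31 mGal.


BA = g_obs - g_ref + FAC - BC
= 978604.02 - 978812.87 + 138.67 - 43.31
= -113.49 mGal

-113.49


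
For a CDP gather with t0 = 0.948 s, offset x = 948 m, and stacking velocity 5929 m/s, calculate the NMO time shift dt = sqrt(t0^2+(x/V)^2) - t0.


x/Vnmo = 948/5929 = 0.159892
(x/Vnmo)^2 = 0.025565
t0^2 = 0.898704
sqrt(0.898704 + 0.025565) = 0.961389
dt = 0.961389 - 0.948 = 0.013389

0.013389


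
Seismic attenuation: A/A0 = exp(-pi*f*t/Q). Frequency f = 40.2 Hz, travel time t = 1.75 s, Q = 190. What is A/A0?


pi*f*t/Q = pi*40.2*1.75/190 = 1.163216
A/A0 = exp(-1.163216) = 0.31248

0.31248


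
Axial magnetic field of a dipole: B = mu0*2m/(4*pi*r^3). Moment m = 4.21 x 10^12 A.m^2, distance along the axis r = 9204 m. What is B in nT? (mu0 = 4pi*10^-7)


m = 4.21 x 10^12 = 4210000000000 A.m^2
2m = 8420000000000 A.m^2
r^3 = 9204^3 = 779704121664
B = (4pi*10^-7) * 8420000000000 / (4*pi * 779704121664) * 1e9
= 10580884.05729 / 9798050962373.22 * 1e9
= 1079.8968 nT

1079.8968


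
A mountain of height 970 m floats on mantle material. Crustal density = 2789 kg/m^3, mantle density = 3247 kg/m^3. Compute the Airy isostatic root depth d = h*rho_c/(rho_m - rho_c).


rho_m - rho_c = 3247 - 2789 = 458
d = 970 * 2789 / 458
= 2705330 / 458
= 5906.83 m

5906.83


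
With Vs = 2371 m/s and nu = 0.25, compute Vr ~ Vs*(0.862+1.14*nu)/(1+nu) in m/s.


Numerator factor = 0.862 + 1.14*0.25 = 1.147
Denominator = 1 + 0.25 = 1.25
Vr = 2371 * 1.147 / 1.25 = 2175.63 m/s

2175.63


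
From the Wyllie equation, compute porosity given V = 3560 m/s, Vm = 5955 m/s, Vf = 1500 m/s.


1/V - 1/Vm = 1/3560 - 1/5955 = 0.00011297
1/Vf - 1/Vm = 1/1500 - 1/5955 = 0.00049874
phi = 0.00011297 / 0.00049874 = 0.2265

0.2265


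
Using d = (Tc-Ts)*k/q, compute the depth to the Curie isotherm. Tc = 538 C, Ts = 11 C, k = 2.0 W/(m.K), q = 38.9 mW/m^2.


T_Curie - T_surf = 538 - 11 = 527 C
Convert q to W/m^2: 38.9 mW/m^2 = 0.0389 W/m^2
d = 527 * 2.0 / 0.0389 = 27095.12 m

27095.12


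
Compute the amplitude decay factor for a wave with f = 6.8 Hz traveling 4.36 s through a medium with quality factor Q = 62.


pi*f*t/Q = pi*6.8*4.36/62 = 1.502289
A/A0 = exp(-1.502289) = 0.22262

0.22262


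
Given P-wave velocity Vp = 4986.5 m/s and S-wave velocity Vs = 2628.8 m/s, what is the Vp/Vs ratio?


Vp/Vs = 4986.5 / 2628.8
= 1.8969

1.8969


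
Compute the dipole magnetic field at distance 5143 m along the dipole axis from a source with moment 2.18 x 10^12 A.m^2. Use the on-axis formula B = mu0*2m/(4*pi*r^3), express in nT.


m = 2.18 x 10^12 = 2180000000000 A.m^2
2m = 4360000000000 A.m^2
r^3 = 5143^3 = 136034659207
B = (4pi*10^-7) * 4360000000000 / (4*pi * 136034659207) * 1e9
= 5478937.587861 / 1709461943993.21 * 1e9
= 3205.0656 nT

3205.0656


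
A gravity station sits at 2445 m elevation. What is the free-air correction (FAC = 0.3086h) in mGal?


FAC = 0.3086 * h
= 0.3086 * 2445
= 754.527 mGal

754.527


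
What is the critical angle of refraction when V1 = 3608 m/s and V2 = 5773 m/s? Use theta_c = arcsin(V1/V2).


V1/V2 = 3608/5773 = 0.624978
theta_c = arcsin(0.624978) = 38.6806 degrees

38.6806


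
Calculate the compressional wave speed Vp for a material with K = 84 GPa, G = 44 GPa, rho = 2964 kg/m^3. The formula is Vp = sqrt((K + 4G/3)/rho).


First compute the effective modulus:
K + 4G/3 = 84e9 + 4*44e9/3 = 142666666666.67 Pa
Then divide by density:
142666666666.67 / 2964 = 48133153.3963 Pa/(kg/m^3)
Take the square root:
Vp = sqrt(48133153.3963) = 6937.81 m/s

6937.81


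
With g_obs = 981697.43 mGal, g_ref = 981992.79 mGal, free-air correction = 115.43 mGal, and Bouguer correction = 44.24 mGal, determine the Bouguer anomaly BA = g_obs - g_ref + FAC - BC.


BA = g_obs - g_ref + FAC - BC
= 981697.43 - 981992.79 + 115.43 - 44.24
= -224.17 mGal

-224.17


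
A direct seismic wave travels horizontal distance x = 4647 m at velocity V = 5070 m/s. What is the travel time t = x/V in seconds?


t = x / V
= 4647 / 5070
= 0.9166 s

0.9166


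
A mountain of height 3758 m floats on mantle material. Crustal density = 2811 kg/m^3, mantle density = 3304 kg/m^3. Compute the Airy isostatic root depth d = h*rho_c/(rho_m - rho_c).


rho_m - rho_c = 3304 - 2811 = 493
d = 3758 * 2811 / 493
= 10563738 / 493
= 21427.46 m

21427.46


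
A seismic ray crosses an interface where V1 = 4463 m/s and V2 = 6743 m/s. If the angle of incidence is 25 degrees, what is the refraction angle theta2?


sin(theta1) = sin(25 deg) = 0.422618
sin(theta2) = V2/V1 * sin(theta1) = 6743/4463 * 0.422618 = 0.63852
theta2 = arcsin(0.63852) = 39.6816 degrees

39.6816


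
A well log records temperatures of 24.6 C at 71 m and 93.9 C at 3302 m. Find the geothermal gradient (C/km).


dT = 93.9 - 24.6 = 69.3 C
dz = 3302 - 71 = 3231 m
gradient = dT/dz * 1000 = 69.3/3231 * 1000 = 21.4485 C/km

21.4485


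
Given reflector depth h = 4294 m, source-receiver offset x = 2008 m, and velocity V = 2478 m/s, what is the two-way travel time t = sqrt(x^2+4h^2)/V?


x^2 + 4h^2 = 2008^2 + 4*4294^2 = 4032064 + 73753744 = 77785808
sqrt(77785808) = 8819.6263
t = 8819.6263 / 2478 = 3.5592 s

3.5592


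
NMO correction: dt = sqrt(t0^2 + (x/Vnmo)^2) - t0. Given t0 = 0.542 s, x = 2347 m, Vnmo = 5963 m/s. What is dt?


x/Vnmo = 2347/5963 = 0.393594
(x/Vnmo)^2 = 0.154916
t0^2 = 0.293764
sqrt(0.293764 + 0.154916) = 0.669836
dt = 0.669836 - 0.542 = 0.127836

0.127836


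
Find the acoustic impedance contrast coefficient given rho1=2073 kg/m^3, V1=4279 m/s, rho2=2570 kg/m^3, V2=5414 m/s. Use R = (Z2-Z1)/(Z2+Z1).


Z1 = 2073 * 4279 = 8870367
Z2 = 2570 * 5414 = 13913980
R = (13913980 - 8870367) / (13913980 + 8870367) = 5043613 / 22784347 = 0.2214

0.2214


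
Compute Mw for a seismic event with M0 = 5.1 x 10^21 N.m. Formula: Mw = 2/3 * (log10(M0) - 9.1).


log10(M0) = log10(5.1 x 10^21) = 21.7076
Mw = 2/3 * (21.7076 - 9.1)
= 2/3 * 12.6076
= 8.41

8.41


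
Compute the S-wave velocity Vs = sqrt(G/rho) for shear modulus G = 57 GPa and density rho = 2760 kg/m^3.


Convert G to Pa: G = 57e9 Pa
Compute G/rho = 57e9 / 2760 = 20652173.913
Vs = sqrt(20652173.913) = 4544.47 m/s

4544.47


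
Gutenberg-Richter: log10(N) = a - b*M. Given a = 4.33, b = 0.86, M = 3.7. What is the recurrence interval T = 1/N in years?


log10(N) = 4.33 - 0.86*3.7 = 1.148
N = 10^1.148 = 14.060475
T = 1/N = 1/14.060475 = 0.0711 years

0.0711


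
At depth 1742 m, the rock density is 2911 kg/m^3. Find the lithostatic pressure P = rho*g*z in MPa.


P = rho * g * z / 1e6
= 2911 * 9.81 * 1742 / 1e6
= 49746137.22 / 1e6
= 49.7461 MPa

49.7461


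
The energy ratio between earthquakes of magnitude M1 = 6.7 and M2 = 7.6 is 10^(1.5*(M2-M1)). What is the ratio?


M2 - M1 = 7.6 - 6.7 = 0.9
1.5 * 0.9 = 1.35
ratio = 10^1.35 = 22.39

22.39


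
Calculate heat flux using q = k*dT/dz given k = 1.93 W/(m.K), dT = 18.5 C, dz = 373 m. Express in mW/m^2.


q = k * dT / dz * 1000
= 1.93 * 18.5 / 373 * 1000
= 0.095724 * 1000
= 95.7239 mW/m^2

95.7239


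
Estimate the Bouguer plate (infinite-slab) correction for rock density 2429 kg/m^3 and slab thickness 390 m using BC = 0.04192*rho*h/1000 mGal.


BC = 0.04192 * rho * h / 1000
= 0.04192 * 2429 * 390 / 1000
= 39.7112 mGal

39.7112


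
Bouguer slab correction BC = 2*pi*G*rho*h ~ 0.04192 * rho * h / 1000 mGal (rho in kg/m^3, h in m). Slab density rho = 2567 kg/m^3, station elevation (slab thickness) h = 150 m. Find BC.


BC = 0.04192 * rho * h / 1000
= 0.04192 * 2567 * 150 / 1000
= 16.1413 mGal

16.1413


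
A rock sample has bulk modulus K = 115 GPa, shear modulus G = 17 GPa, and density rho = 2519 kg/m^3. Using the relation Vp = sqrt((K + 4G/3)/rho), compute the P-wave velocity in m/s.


First compute the effective modulus:
K + 4G/3 = 115e9 + 4*17e9/3 = 137666666666.67 Pa
Then divide by density:
137666666666.67 / 2519 = 54651316.6601 Pa/(kg/m^3)
Take the square root:
Vp = sqrt(54651316.6601) = 7392.65 m/s

7392.65


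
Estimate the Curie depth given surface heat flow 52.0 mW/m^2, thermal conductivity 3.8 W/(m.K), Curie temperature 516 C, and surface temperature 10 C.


T_Curie - T_surf = 516 - 10 = 506 C
Convert q to W/m^2: 52.0 mW/m^2 = 0.052 W/m^2
d = 506 * 3.8 / 0.052 = 36976.92 m

36976.92


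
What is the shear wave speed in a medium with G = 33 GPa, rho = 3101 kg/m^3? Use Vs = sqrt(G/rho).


Convert G to Pa: G = 33e9 Pa
Compute G/rho = 33e9 / 3101 = 10641728.4747
Vs = sqrt(10641728.4747) = 3262.17 m/s

3262.17


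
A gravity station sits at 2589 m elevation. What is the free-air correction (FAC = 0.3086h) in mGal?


FAC = 0.3086 * h
= 0.3086 * 2589
= 798.9654 mGal

798.9654


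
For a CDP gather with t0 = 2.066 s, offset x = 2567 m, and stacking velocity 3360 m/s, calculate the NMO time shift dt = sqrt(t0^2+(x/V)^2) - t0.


x/Vnmo = 2567/3360 = 0.763988
(x/Vnmo)^2 = 0.583678
t0^2 = 4.268356
sqrt(4.268356 + 0.583678) = 2.202733
dt = 2.202733 - 2.066 = 0.136733

0.136733


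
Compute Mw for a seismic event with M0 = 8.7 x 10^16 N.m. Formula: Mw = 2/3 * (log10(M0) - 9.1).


log10(M0) = log10(8.7 x 10^16) = 16.9395
Mw = 2/3 * (16.9395 - 9.1)
= 2/3 * 7.8395
= 5.23

5.23


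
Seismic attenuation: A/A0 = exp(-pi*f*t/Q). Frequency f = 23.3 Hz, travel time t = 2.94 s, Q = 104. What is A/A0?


pi*f*t/Q = pi*23.3*2.94/104 = 2.069282
A/A0 = exp(-2.069282) = 0.126276

0.126276


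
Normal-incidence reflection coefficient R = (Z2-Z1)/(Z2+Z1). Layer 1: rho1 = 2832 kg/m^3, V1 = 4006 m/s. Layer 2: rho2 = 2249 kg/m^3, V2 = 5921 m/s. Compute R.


Z1 = 2832 * 4006 = 11344992
Z2 = 2249 * 5921 = 13316329
R = (13316329 - 11344992) / (13316329 + 11344992) = 1971337 / 24661321 = 0.0799

0.0799


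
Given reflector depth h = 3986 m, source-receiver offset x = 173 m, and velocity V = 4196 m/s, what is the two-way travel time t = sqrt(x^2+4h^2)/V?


x^2 + 4h^2 = 173^2 + 4*3986^2 = 29929 + 63552784 = 63582713
sqrt(63582713) = 7973.8769
t = 7973.8769 / 4196 = 1.9004 s

1.9004


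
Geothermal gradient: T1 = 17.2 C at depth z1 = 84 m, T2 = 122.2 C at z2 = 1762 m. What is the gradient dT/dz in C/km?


dT = 122.2 - 17.2 = 105.0 C
dz = 1762 - 84 = 1678 m
gradient = dT/dz * 1000 = 105.0/1678 * 1000 = 62.5745 C/km

62.5745


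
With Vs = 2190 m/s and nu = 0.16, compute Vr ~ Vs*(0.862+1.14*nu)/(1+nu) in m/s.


Numerator factor = 0.862 + 1.14*0.16 = 1.0444
Denominator = 1 + 0.16 = 1.16
Vr = 2190 * 1.0444 / 1.16 = 1971.76 m/s

1971.76


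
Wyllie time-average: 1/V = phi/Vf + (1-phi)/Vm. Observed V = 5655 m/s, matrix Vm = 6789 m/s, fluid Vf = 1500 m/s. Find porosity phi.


1/V - 1/Vm = 1/5655 - 1/6789 = 2.954e-05
1/Vf - 1/Vm = 1/1500 - 1/6789 = 0.00051937
phi = 2.954e-05 / 0.00051937 = 0.0569

0.0569


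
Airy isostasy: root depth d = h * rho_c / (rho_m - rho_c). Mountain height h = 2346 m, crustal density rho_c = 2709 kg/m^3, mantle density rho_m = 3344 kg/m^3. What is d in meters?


rho_m - rho_c = 3344 - 2709 = 635
d = 2346 * 2709 / 635
= 6355314 / 635
= 10008.37 m

10008.37


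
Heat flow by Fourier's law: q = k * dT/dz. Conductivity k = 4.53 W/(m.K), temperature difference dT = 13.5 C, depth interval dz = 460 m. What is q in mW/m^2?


q = k * dT / dz * 1000
= 4.53 * 13.5 / 460 * 1000
= 0.132946 * 1000
= 132.9457 mW/m^2

132.9457


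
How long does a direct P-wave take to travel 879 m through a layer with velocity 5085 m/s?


t = x / V
= 879 / 5085
= 0.1729 s

0.1729


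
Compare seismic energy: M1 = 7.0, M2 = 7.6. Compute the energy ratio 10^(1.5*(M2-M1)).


M2 - M1 = 7.6 - 7.0 = 0.6
1.5 * 0.6 = 0.9
ratio = 10^0.9 = 7.94

7.94


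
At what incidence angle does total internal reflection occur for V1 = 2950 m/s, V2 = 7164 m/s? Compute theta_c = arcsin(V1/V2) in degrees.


V1/V2 = 2950/7164 = 0.411781
theta_c = arcsin(0.411781) = 24.3168 degrees

24.3168


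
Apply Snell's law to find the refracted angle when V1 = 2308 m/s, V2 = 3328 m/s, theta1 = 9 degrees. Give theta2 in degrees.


sin(theta1) = sin(9 deg) = 0.156434
sin(theta2) = V2/V1 * sin(theta1) = 3328/2308 * 0.156434 = 0.225569
theta2 = arcsin(0.225569) = 13.0364 degrees

13.0364
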